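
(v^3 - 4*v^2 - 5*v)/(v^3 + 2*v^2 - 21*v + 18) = v*(v^2 - 4*v - 5)/(v^3 + 2*v^2 - 21*v + 18)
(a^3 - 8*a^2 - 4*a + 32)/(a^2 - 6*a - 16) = a - 2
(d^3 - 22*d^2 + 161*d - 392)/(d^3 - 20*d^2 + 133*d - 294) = (d - 8)/(d - 6)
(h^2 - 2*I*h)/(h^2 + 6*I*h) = (h - 2*I)/(h + 6*I)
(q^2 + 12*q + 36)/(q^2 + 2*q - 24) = (q + 6)/(q - 4)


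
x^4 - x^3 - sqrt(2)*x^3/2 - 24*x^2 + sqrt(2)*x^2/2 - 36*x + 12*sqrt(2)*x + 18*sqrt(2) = (x - 6)*(x + 2)*(x + 3)*(x - sqrt(2)/2)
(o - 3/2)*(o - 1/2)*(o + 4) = o^3 + 2*o^2 - 29*o/4 + 3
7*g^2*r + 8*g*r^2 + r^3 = r*(g + r)*(7*g + r)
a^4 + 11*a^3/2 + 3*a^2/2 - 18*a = a*(a - 3/2)*(a + 3)*(a + 4)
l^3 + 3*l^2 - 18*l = l*(l - 3)*(l + 6)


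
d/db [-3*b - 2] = -3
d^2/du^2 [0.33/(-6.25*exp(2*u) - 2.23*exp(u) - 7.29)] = ((8.25*exp(u) + 0.7359)*(6.25*exp(2*u) + 2.23*exp(u) + 7.29) - 0.33*(12.5*exp(u) + 2.23)*(25.0*exp(u) + 4.46)*exp(u))*exp(u)/(6.25*exp(2*u) + 2.23*exp(u) + 7.29)^3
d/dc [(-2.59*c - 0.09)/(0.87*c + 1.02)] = (-2.230245*c - 2.61477)/(0.87*c + 1.02)^3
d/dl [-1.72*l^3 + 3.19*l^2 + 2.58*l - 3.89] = -5.16*l^2 + 6.38*l + 2.58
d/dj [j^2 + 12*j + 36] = 2*j + 12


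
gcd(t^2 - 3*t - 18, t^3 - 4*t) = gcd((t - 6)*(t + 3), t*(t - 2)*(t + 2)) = 1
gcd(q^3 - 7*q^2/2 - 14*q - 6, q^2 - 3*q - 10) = q + 2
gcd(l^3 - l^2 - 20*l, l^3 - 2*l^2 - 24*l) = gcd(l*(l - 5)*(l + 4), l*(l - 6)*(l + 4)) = l^2 + 4*l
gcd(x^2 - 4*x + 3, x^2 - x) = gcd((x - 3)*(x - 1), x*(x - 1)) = x - 1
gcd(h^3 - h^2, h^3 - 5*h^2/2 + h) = h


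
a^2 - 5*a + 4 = (a - 4)*(a - 1)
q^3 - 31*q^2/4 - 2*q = q*(q - 8)*(q + 1/4)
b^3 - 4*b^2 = b^2*(b - 4)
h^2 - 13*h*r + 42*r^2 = (h - 7*r)*(h - 6*r)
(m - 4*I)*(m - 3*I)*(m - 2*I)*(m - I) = m^4 - 10*I*m^3 - 35*m^2 + 50*I*m + 24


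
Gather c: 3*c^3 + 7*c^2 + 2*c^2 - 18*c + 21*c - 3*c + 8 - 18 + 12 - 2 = 3*c^3 + 9*c^2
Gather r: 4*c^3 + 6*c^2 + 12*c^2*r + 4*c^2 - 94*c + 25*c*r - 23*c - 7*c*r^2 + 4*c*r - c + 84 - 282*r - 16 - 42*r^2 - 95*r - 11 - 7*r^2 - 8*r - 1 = 4*c^3 + 10*c^2 - 118*c + r^2*(-7*c - 49) + r*(12*c^2 + 29*c - 385) + 56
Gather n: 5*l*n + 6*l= 5*l*n + 6*l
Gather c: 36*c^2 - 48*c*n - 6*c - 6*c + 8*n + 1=36*c^2 + c*(-48*n - 12) + 8*n + 1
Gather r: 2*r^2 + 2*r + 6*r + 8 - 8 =2*r^2 + 8*r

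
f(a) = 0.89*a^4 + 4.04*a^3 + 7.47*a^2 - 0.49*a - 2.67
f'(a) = 3.56*a^3 + 12.12*a^2 + 14.94*a - 0.49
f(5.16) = 1379.68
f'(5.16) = 888.40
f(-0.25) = -2.14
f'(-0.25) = -3.52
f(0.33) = -1.86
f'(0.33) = 5.89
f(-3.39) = 44.99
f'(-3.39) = -50.54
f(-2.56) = 17.99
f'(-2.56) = -19.03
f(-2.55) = 17.80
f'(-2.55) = -18.81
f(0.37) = -1.61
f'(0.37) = 6.88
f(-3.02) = 29.69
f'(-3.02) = -33.12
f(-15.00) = 33106.68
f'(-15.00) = -9512.59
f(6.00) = 2289.39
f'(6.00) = 1294.43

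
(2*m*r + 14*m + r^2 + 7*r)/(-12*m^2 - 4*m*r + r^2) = (r + 7)/(-6*m + r)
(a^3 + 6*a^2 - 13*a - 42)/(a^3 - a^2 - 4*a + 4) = (a^2 + 4*a - 21)/(a^2 - 3*a + 2)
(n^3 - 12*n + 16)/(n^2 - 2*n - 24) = (n^2 - 4*n + 4)/(n - 6)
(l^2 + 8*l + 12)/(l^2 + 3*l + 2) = (l + 6)/(l + 1)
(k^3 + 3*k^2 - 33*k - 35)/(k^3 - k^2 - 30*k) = (-k^3 - 3*k^2 + 33*k + 35)/(k*(-k^2 + k + 30))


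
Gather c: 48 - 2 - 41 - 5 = 0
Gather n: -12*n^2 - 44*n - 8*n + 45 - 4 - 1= -12*n^2 - 52*n + 40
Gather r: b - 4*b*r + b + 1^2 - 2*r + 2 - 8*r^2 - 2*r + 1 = 2*b - 8*r^2 + r*(-4*b - 4) + 4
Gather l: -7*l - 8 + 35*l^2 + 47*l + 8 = 35*l^2 + 40*l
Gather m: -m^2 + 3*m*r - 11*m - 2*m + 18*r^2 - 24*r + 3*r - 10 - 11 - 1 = -m^2 + m*(3*r - 13) + 18*r^2 - 21*r - 22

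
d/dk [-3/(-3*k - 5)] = -9/(3*k + 5)^2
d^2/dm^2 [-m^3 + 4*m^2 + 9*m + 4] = 8 - 6*m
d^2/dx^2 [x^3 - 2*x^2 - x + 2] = 6*x - 4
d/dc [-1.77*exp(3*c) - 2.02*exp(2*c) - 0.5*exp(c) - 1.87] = (-5.31*exp(2*c) - 4.04*exp(c) - 0.5)*exp(c)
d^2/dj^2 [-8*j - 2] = 0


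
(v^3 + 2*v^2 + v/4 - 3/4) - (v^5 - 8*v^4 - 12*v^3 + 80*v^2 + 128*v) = -v^5 + 8*v^4 + 13*v^3 - 78*v^2 - 511*v/4 - 3/4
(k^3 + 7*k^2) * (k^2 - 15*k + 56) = k^5 - 8*k^4 - 49*k^3 + 392*k^2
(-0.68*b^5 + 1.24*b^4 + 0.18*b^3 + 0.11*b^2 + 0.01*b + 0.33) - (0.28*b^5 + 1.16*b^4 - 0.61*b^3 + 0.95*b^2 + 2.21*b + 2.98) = -0.96*b^5 + 0.0800000000000001*b^4 + 0.79*b^3 - 0.84*b^2 - 2.2*b - 2.65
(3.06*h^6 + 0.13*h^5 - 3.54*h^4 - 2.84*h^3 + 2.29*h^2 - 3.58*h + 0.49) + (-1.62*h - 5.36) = 3.06*h^6 + 0.13*h^5 - 3.54*h^4 - 2.84*h^3 + 2.29*h^2 - 5.2*h - 4.87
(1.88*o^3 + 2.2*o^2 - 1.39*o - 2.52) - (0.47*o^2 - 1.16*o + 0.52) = 1.88*o^3 + 1.73*o^2 - 0.23*o - 3.04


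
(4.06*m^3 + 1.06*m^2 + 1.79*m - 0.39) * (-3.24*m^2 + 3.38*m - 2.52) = -13.1544*m^5 + 10.2884*m^4 - 12.448*m^3 + 4.6426*m^2 - 5.829*m + 0.9828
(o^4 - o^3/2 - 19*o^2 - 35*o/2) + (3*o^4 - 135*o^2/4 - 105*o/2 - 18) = 4*o^4 - o^3/2 - 211*o^2/4 - 70*o - 18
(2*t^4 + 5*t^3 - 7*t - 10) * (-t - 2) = -2*t^5 - 9*t^4 - 10*t^3 + 7*t^2 + 24*t + 20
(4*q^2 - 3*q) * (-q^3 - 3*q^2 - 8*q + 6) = -4*q^5 - 9*q^4 - 23*q^3 + 48*q^2 - 18*q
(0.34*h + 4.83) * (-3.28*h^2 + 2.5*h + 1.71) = -1.1152*h^3 - 14.9924*h^2 + 12.6564*h + 8.2593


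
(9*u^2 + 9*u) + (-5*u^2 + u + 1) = 4*u^2 + 10*u + 1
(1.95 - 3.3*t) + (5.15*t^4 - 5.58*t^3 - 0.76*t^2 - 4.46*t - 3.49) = 5.15*t^4 - 5.58*t^3 - 0.76*t^2 - 7.76*t - 1.54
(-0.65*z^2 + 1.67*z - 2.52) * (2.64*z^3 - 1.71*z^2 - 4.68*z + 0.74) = -1.716*z^5 + 5.5203*z^4 - 6.4665*z^3 - 3.9874*z^2 + 13.0294*z - 1.8648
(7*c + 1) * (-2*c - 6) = -14*c^2 - 44*c - 6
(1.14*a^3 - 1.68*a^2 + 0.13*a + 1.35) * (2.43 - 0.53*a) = -0.6042*a^4 + 3.6606*a^3 - 4.1513*a^2 - 0.3996*a + 3.2805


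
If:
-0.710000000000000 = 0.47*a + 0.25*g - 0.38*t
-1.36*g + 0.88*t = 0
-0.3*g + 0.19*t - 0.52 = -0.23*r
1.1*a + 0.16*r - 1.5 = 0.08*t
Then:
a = 1.49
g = 4.18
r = 2.38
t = 6.46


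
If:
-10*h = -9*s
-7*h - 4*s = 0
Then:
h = 0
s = 0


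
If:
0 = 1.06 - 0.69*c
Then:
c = 1.54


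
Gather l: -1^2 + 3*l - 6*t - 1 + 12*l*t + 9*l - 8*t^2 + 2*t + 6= l*(12*t + 12) - 8*t^2 - 4*t + 4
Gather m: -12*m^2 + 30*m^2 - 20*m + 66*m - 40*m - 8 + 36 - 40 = 18*m^2 + 6*m - 12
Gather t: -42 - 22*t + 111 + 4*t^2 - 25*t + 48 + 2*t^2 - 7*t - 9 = 6*t^2 - 54*t + 108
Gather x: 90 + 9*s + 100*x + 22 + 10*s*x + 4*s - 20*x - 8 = 13*s + x*(10*s + 80) + 104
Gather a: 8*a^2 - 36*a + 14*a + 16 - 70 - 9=8*a^2 - 22*a - 63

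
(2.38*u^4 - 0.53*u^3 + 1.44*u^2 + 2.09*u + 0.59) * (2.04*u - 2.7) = 4.8552*u^5 - 7.5072*u^4 + 4.3686*u^3 + 0.375599999999999*u^2 - 4.4394*u - 1.593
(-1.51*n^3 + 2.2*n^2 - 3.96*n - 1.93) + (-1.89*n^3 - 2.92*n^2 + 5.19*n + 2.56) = -3.4*n^3 - 0.72*n^2 + 1.23*n + 0.63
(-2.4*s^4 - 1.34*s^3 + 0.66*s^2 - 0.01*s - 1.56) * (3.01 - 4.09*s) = 9.816*s^5 - 1.7434*s^4 - 6.7328*s^3 + 2.0275*s^2 + 6.3503*s - 4.6956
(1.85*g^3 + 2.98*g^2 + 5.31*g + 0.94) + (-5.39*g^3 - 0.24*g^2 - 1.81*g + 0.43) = -3.54*g^3 + 2.74*g^2 + 3.5*g + 1.37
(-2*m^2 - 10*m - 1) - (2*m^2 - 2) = -4*m^2 - 10*m + 1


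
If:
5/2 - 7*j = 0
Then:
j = 5/14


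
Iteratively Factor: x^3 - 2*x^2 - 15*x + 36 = (x + 4)*(x^2 - 6*x + 9) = (x - 3)*(x + 4)*(x - 3)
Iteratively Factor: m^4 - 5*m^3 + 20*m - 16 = (m + 2)*(m^3 - 7*m^2 + 14*m - 8) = (m - 1)*(m + 2)*(m^2 - 6*m + 8) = (m - 4)*(m - 1)*(m + 2)*(m - 2)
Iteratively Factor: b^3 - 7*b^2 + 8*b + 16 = (b - 4)*(b^2 - 3*b - 4) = (b - 4)*(b + 1)*(b - 4)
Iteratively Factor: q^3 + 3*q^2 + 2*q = (q)*(q^2 + 3*q + 2) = q*(q + 2)*(q + 1)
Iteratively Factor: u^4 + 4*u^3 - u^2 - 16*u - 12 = (u + 3)*(u^3 + u^2 - 4*u - 4) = (u + 1)*(u + 3)*(u^2 - 4) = (u - 2)*(u + 1)*(u + 3)*(u + 2)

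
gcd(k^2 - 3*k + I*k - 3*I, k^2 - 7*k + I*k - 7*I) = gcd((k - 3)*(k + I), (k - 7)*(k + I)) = k + I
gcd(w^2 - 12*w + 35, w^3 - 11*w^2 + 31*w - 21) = w - 7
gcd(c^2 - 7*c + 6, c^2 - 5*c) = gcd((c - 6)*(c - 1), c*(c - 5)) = 1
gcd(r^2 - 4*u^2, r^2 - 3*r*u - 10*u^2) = r + 2*u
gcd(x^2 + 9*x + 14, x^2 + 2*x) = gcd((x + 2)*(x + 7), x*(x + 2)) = x + 2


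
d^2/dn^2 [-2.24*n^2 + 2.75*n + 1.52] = -4.48000000000000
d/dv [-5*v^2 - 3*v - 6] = -10*v - 3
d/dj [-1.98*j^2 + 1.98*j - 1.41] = 1.98 - 3.96*j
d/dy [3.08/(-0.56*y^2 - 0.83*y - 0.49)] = (3.4496*y + 2.5564)/(0.56*y^2 + 0.83*y + 0.49)^2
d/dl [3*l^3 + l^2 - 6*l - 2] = 9*l^2 + 2*l - 6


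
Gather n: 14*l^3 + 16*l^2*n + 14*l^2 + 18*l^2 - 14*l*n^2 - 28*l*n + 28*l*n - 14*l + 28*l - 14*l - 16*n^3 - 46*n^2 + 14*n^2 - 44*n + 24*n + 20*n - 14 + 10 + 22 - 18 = 14*l^3 + 16*l^2*n + 32*l^2 - 16*n^3 + n^2*(-14*l - 32)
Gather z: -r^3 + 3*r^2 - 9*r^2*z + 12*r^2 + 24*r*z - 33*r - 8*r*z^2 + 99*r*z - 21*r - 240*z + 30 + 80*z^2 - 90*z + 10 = -r^3 + 15*r^2 - 54*r + z^2*(80 - 8*r) + z*(-9*r^2 + 123*r - 330) + 40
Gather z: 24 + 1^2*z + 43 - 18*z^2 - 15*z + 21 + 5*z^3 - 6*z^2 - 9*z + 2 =5*z^3 - 24*z^2 - 23*z + 90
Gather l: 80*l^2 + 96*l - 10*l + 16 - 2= 80*l^2 + 86*l + 14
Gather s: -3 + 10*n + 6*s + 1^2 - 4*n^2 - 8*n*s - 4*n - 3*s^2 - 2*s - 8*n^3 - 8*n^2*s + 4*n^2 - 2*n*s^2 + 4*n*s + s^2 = -8*n^3 + 6*n + s^2*(-2*n - 2) + s*(-8*n^2 - 4*n + 4) - 2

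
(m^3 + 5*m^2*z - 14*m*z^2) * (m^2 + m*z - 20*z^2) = m^5 + 6*m^4*z - 29*m^3*z^2 - 114*m^2*z^3 + 280*m*z^4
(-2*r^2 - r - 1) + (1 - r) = -2*r^2 - 2*r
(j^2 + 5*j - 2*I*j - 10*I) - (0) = j^2 + 5*j - 2*I*j - 10*I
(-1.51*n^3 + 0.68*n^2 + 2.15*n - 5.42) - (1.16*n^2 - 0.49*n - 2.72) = -1.51*n^3 - 0.48*n^2 + 2.64*n - 2.7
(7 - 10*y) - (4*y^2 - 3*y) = -4*y^2 - 7*y + 7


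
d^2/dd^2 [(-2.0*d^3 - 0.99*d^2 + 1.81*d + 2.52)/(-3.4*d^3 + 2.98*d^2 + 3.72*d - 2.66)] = (-5.6843418860808e-14*d^7 + 63.4168*d^6 + 26.2344000000003*d^5 - 381.46776*d^4 + 270.350904*d^3 + 181.744584*d^2 - 32.04684*d - 131.507544)/(39.304*d^9 - 103.3464*d^8 - 38.42952*d^7 + 291.931448*d^6 - 119.660304*d^5 - 254.711784*d^4 + 197.618448*d^3 + 47.174568*d^2 - 78.963696*d + 18.821096)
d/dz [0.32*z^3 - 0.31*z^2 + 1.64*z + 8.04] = 0.96*z^2 - 0.62*z + 1.64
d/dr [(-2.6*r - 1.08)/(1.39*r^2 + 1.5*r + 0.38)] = (3.614*r^2 + 3.0024*r + 0.632)/(1.9321*r^4 + 4.17*r^3 + 3.3064*r^2 + 1.14*r + 0.1444)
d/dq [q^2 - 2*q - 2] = 2*q - 2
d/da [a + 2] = 1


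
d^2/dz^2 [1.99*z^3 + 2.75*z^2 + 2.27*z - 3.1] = 11.94*z + 5.5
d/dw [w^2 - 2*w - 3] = 2*w - 2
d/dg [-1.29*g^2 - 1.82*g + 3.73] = -2.58*g - 1.82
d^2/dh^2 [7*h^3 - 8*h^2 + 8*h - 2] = 42*h - 16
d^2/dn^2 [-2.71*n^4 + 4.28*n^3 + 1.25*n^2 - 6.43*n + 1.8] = -32.52*n^2 + 25.68*n + 2.5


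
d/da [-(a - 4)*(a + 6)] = -2*a - 2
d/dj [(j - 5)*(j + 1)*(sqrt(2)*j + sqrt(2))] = 3*sqrt(2)*(j - 3)*(j + 1)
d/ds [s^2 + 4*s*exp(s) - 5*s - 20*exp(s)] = 4*s*exp(s) + 2*s - 16*exp(s) - 5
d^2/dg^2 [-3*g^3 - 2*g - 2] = -18*g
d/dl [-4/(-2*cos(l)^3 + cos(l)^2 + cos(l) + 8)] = 16*(6*cos(l)^2 - 2*cos(l) - 1)*sin(l)/(-cos(l) + cos(2*l) - cos(3*l) + 17)^2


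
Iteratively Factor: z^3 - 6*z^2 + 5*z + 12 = (z - 4)*(z^2 - 2*z - 3) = (z - 4)*(z + 1)*(z - 3)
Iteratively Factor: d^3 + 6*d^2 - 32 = (d + 4)*(d^2 + 2*d - 8) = (d - 2)*(d + 4)*(d + 4)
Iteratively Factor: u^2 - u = (u - 1)*(u)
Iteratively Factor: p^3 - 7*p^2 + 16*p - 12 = (p - 3)*(p^2 - 4*p + 4) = (p - 3)*(p - 2)*(p - 2)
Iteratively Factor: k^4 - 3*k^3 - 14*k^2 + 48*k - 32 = (k - 4)*(k^3 + k^2 - 10*k + 8) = (k - 4)*(k + 4)*(k^2 - 3*k + 2) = (k - 4)*(k - 1)*(k + 4)*(k - 2)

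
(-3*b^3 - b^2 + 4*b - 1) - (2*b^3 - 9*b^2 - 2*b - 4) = -5*b^3 + 8*b^2 + 6*b + 3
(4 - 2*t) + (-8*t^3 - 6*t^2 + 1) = -8*t^3 - 6*t^2 - 2*t + 5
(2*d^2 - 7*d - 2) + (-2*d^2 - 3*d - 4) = -10*d - 6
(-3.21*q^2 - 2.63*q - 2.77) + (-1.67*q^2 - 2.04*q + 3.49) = -4.88*q^2 - 4.67*q + 0.72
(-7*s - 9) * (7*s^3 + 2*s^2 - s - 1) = -49*s^4 - 77*s^3 - 11*s^2 + 16*s + 9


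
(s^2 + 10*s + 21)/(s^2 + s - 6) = (s + 7)/(s - 2)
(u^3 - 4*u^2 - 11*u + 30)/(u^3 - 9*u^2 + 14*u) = (u^2 - 2*u - 15)/(u*(u - 7))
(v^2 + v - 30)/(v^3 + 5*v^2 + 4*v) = (v^2 + v - 30)/(v*(v^2 + 5*v + 4))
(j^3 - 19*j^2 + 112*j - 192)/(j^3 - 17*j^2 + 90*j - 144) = (j - 8)/(j - 6)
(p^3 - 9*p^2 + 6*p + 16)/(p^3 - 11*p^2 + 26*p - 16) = (p + 1)/(p - 1)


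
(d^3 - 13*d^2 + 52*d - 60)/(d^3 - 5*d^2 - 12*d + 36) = (d - 5)/(d + 3)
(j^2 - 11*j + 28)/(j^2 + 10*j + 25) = (j^2 - 11*j + 28)/(j^2 + 10*j + 25)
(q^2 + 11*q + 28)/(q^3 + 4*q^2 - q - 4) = (q + 7)/(q^2 - 1)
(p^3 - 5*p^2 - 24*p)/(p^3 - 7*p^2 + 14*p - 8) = p*(p^2 - 5*p - 24)/(p^3 - 7*p^2 + 14*p - 8)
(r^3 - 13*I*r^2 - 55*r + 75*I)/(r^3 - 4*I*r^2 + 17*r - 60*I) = (r - 5*I)/(r + 4*I)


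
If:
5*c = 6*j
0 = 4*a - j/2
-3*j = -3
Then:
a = 1/8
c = 6/5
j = 1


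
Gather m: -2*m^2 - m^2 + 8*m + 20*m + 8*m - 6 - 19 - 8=-3*m^2 + 36*m - 33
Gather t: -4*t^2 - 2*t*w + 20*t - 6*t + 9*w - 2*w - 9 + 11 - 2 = -4*t^2 + t*(14 - 2*w) + 7*w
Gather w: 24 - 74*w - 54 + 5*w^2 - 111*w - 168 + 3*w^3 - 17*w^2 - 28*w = 3*w^3 - 12*w^2 - 213*w - 198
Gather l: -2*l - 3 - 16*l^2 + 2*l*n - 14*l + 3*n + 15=-16*l^2 + l*(2*n - 16) + 3*n + 12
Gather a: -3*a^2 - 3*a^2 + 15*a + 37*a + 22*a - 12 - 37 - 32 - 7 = -6*a^2 + 74*a - 88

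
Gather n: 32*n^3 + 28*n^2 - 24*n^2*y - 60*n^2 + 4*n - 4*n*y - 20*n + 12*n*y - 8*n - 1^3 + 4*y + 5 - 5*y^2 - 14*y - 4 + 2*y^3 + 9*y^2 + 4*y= 32*n^3 + n^2*(-24*y - 32) + n*(8*y - 24) + 2*y^3 + 4*y^2 - 6*y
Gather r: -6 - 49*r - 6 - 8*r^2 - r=-8*r^2 - 50*r - 12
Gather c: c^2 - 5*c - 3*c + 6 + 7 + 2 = c^2 - 8*c + 15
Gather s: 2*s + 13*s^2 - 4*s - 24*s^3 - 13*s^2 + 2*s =-24*s^3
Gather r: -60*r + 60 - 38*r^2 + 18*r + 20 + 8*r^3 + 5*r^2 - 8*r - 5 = 8*r^3 - 33*r^2 - 50*r + 75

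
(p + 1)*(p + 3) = p^2 + 4*p + 3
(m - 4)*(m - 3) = m^2 - 7*m + 12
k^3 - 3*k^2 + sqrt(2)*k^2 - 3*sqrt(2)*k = k*(k - 3)*(k + sqrt(2))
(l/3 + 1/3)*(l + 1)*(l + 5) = l^3/3 + 7*l^2/3 + 11*l/3 + 5/3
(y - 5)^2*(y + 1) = y^3 - 9*y^2 + 15*y + 25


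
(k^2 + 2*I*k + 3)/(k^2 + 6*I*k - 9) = (k - I)/(k + 3*I)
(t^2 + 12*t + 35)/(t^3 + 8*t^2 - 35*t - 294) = (t + 5)/(t^2 + t - 42)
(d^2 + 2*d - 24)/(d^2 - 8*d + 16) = (d + 6)/(d - 4)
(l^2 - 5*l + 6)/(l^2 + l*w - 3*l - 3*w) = (l - 2)/(l + w)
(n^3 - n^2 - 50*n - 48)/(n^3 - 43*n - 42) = (n - 8)/(n - 7)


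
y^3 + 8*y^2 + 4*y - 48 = (y - 2)*(y + 4)*(y + 6)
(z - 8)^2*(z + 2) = z^3 - 14*z^2 + 32*z + 128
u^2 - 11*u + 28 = (u - 7)*(u - 4)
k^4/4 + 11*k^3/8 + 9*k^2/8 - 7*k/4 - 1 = (k/4 + 1)*(k - 1)*(k + 1/2)*(k + 2)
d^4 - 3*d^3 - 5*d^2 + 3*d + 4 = (d - 4)*(d - 1)*(d + 1)^2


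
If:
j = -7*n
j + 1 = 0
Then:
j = -1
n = 1/7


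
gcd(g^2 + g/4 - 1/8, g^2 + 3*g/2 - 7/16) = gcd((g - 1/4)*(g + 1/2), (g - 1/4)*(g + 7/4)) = g - 1/4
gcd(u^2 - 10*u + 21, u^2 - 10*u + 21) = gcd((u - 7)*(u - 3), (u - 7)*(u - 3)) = u^2 - 10*u + 21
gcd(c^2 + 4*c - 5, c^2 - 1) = c - 1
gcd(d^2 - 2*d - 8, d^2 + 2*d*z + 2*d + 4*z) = d + 2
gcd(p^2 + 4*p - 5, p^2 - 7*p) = 1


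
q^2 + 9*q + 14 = (q + 2)*(q + 7)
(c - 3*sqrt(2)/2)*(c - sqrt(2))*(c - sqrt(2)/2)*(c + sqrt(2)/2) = c^4 - 5*sqrt(2)*c^3/2 + 5*c^2/2 + 5*sqrt(2)*c/4 - 3/2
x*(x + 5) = x^2 + 5*x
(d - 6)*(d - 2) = d^2 - 8*d + 12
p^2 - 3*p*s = p*(p - 3*s)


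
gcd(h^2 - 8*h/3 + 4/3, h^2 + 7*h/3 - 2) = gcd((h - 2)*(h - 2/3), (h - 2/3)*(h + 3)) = h - 2/3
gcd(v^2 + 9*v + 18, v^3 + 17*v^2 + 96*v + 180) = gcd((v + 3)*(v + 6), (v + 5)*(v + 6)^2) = v + 6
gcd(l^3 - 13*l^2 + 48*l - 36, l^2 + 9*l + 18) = 1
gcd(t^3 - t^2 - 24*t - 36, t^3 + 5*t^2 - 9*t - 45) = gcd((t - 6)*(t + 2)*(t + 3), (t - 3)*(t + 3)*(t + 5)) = t + 3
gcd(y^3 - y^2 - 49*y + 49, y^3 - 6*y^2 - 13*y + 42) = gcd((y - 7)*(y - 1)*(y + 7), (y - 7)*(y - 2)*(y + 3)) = y - 7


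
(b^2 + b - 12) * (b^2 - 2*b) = b^4 - b^3 - 14*b^2 + 24*b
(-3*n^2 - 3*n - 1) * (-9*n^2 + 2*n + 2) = 27*n^4 + 21*n^3 - 3*n^2 - 8*n - 2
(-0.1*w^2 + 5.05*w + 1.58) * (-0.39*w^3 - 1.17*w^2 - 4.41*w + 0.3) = 0.039*w^5 - 1.8525*w^4 - 6.0837*w^3 - 24.1491*w^2 - 5.4528*w + 0.474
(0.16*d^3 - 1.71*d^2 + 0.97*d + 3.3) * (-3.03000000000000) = -0.4848*d^3 + 5.1813*d^2 - 2.9391*d - 9.999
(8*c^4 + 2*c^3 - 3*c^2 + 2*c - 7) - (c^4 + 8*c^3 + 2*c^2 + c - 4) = 7*c^4 - 6*c^3 - 5*c^2 + c - 3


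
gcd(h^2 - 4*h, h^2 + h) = h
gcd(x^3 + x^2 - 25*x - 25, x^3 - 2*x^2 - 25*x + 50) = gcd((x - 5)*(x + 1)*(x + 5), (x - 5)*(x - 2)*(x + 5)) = x^2 - 25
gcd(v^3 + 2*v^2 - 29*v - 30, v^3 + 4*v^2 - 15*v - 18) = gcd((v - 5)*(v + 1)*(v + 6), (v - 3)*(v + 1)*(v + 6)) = v^2 + 7*v + 6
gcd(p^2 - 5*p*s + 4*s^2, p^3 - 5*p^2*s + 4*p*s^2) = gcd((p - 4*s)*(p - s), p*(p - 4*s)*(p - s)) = p^2 - 5*p*s + 4*s^2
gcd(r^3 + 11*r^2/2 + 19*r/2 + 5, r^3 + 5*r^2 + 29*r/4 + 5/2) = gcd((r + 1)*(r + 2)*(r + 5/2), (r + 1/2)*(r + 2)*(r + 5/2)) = r^2 + 9*r/2 + 5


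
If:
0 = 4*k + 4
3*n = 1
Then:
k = -1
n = 1/3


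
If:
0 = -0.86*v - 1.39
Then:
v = -1.62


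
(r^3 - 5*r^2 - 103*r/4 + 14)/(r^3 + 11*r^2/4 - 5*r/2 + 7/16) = 4*(r - 8)/(4*r - 1)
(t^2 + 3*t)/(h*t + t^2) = (t + 3)/(h + t)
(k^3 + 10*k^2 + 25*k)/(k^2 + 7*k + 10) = k*(k + 5)/(k + 2)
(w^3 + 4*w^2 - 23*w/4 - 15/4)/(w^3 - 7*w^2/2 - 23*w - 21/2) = (2*w^2 + 7*w - 15)/(2*(w^2 - 4*w - 21))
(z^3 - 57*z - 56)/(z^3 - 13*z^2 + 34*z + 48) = (z + 7)/(z - 6)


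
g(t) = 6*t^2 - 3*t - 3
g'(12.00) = 141.00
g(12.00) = 825.00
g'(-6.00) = -75.00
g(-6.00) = 231.00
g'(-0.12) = -4.44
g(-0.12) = -2.55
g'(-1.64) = -22.68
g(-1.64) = 18.06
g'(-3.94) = -50.28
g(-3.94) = 101.96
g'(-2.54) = -33.48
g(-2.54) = 43.33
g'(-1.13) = -16.56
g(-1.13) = 8.05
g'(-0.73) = -11.76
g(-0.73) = 2.39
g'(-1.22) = -17.64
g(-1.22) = 9.59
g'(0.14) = -1.32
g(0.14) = -3.30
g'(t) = 12*t - 3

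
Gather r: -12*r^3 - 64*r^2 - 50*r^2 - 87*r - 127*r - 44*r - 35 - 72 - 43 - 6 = -12*r^3 - 114*r^2 - 258*r - 156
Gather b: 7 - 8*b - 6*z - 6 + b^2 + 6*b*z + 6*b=b^2 + b*(6*z - 2) - 6*z + 1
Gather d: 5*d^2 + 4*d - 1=5*d^2 + 4*d - 1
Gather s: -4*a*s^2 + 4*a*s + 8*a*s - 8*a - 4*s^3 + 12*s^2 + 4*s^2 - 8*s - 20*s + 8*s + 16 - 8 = -8*a - 4*s^3 + s^2*(16 - 4*a) + s*(12*a - 20) + 8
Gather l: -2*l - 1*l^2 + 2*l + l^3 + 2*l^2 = l^3 + l^2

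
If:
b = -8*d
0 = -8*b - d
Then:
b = 0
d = 0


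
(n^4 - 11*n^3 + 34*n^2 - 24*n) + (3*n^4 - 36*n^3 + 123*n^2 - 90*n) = 4*n^4 - 47*n^3 + 157*n^2 - 114*n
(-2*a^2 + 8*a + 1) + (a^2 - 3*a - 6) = -a^2 + 5*a - 5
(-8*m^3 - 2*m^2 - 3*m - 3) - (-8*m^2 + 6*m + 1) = -8*m^3 + 6*m^2 - 9*m - 4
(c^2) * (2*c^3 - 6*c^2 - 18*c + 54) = 2*c^5 - 6*c^4 - 18*c^3 + 54*c^2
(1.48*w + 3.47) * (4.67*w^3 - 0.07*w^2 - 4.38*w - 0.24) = 6.9116*w^4 + 16.1013*w^3 - 6.7253*w^2 - 15.5538*w - 0.8328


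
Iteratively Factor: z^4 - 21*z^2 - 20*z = (z)*(z^3 - 21*z - 20) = z*(z - 5)*(z^2 + 5*z + 4) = z*(z - 5)*(z + 1)*(z + 4)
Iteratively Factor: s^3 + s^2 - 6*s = (s - 2)*(s^2 + 3*s) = (s - 2)*(s + 3)*(s)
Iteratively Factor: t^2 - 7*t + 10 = (t - 2)*(t - 5)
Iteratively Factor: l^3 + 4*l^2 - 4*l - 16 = (l - 2)*(l^2 + 6*l + 8) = (l - 2)*(l + 4)*(l + 2)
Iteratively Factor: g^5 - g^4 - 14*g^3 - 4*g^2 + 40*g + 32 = (g + 1)*(g^4 - 2*g^3 - 12*g^2 + 8*g + 32) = (g - 4)*(g + 1)*(g^3 + 2*g^2 - 4*g - 8) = (g - 4)*(g + 1)*(g + 2)*(g^2 - 4) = (g - 4)*(g - 2)*(g + 1)*(g + 2)*(g + 2)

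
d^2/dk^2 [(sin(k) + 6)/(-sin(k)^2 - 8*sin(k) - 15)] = (9*sin(k)^5 + 16*sin(k)^4 - 132*sin(k)^2 - 659*sin(k) - 21*sin(3*k)/2 - sin(5*k)/2 - 348)/((sin(k) + 3)^3*(sin(k) + 5)^3)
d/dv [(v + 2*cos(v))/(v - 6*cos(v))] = -(8*v*sin(v) + 8*cos(v))/(v - 6*cos(v))^2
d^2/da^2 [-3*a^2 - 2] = -6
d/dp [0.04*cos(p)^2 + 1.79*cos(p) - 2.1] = -(0.08*cos(p) + 1.79)*sin(p)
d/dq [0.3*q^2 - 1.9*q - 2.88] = 0.6*q - 1.9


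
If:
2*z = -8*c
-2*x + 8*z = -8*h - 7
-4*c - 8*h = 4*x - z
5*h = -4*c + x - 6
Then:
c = -23/268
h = -105/134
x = 233/134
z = 23/67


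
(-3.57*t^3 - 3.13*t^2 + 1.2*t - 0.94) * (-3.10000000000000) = 11.067*t^3 + 9.703*t^2 - 3.72*t + 2.914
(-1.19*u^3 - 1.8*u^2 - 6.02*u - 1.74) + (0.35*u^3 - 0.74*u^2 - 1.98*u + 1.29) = -0.84*u^3 - 2.54*u^2 - 8.0*u - 0.45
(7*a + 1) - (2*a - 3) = 5*a + 4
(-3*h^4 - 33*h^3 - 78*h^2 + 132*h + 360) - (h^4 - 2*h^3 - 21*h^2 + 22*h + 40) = -4*h^4 - 31*h^3 - 57*h^2 + 110*h + 320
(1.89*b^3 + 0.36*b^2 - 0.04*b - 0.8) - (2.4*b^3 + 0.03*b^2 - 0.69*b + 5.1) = -0.51*b^3 + 0.33*b^2 + 0.65*b - 5.9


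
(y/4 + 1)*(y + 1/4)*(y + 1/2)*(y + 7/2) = y^4/4 + 33*y^3/16 + 79*y^2/16 + 183*y/64 + 7/16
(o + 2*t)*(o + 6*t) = o^2 + 8*o*t + 12*t^2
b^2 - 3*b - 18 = (b - 6)*(b + 3)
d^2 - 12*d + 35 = (d - 7)*(d - 5)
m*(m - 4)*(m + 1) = m^3 - 3*m^2 - 4*m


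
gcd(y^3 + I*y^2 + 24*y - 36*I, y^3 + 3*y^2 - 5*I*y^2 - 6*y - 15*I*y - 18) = y^2 - 5*I*y - 6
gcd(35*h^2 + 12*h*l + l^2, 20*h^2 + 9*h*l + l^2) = 5*h + l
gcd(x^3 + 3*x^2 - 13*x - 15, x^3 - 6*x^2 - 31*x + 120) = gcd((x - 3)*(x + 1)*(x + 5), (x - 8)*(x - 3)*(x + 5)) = x^2 + 2*x - 15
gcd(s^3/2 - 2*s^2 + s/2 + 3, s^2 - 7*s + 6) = 1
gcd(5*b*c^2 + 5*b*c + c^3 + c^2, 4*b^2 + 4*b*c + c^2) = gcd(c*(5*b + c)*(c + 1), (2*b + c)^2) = 1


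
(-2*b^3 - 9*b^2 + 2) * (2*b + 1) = -4*b^4 - 20*b^3 - 9*b^2 + 4*b + 2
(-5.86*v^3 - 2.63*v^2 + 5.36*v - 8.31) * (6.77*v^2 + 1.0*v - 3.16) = -39.6722*v^5 - 23.6651*v^4 + 52.1748*v^3 - 42.5879*v^2 - 25.2476*v + 26.2596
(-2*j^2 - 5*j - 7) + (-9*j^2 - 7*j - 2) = -11*j^2 - 12*j - 9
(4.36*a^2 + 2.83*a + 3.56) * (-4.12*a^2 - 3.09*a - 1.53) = -17.9632*a^4 - 25.132*a^3 - 30.0827*a^2 - 15.3303*a - 5.4468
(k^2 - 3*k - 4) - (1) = k^2 - 3*k - 5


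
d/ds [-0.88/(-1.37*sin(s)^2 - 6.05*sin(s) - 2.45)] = -(2.4112*sin(s) + 5.324)*cos(s)/(1.37*sin(s)^2 + 6.05*sin(s) + 2.45)^2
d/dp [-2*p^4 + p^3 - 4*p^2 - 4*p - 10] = -8*p^3 + 3*p^2 - 8*p - 4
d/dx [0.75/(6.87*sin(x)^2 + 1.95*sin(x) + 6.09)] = -(10.305*sin(x) + 1.4625)*cos(x)/(6.87*sin(x)^2 + 1.95*sin(x) + 6.09)^2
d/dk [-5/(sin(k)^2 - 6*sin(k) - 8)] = 10*(sin(k) - 3)*cos(k)/(6*sin(k) + cos(k)^2 + 7)^2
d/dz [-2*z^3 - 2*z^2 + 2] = 2*z*(-3*z - 2)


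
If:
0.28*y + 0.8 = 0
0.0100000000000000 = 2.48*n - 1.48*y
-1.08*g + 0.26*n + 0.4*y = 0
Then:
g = -1.47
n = -1.70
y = -2.86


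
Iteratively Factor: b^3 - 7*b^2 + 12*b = (b - 4)*(b^2 - 3*b) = (b - 4)*(b - 3)*(b)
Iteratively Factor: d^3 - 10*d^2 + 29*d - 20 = (d - 1)*(d^2 - 9*d + 20) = (d - 4)*(d - 1)*(d - 5)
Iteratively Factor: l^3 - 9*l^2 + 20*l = (l - 5)*(l^2 - 4*l) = l*(l - 5)*(l - 4)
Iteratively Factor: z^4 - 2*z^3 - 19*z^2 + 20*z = (z - 5)*(z^3 + 3*z^2 - 4*z) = (z - 5)*(z + 4)*(z^2 - z) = z*(z - 5)*(z + 4)*(z - 1)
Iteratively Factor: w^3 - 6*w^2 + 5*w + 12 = (w - 4)*(w^2 - 2*w - 3) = (w - 4)*(w - 3)*(w + 1)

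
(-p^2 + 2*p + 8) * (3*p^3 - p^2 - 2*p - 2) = -3*p^5 + 7*p^4 + 24*p^3 - 10*p^2 - 20*p - 16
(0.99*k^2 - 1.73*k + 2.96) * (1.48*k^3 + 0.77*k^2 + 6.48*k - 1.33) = 1.4652*k^5 - 1.7981*k^4 + 9.4639*k^3 - 10.2479*k^2 + 21.4817*k - 3.9368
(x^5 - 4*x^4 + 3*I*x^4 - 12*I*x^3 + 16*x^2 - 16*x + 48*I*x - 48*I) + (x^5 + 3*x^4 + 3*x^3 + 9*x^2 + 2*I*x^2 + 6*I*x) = 2*x^5 - x^4 + 3*I*x^4 + 3*x^3 - 12*I*x^3 + 25*x^2 + 2*I*x^2 - 16*x + 54*I*x - 48*I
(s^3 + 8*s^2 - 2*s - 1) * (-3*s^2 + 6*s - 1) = -3*s^5 - 18*s^4 + 53*s^3 - 17*s^2 - 4*s + 1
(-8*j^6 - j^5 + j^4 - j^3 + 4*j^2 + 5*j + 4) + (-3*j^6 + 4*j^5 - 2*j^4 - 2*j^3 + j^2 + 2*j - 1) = -11*j^6 + 3*j^5 - j^4 - 3*j^3 + 5*j^2 + 7*j + 3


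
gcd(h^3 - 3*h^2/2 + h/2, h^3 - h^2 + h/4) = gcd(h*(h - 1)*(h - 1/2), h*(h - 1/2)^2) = h^2 - h/2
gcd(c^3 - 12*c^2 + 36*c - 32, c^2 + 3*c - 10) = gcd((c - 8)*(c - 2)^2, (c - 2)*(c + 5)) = c - 2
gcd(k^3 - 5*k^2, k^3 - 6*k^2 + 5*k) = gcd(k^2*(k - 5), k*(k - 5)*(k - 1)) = k^2 - 5*k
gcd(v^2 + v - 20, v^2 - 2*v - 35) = v + 5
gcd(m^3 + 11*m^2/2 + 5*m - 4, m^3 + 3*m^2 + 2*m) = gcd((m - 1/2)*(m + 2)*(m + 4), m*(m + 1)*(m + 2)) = m + 2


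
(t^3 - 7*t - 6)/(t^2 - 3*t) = t + 3 + 2/t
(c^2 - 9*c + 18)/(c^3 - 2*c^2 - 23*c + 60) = (c - 6)/(c^2 + c - 20)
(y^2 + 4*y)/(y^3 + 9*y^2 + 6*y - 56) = y/(y^2 + 5*y - 14)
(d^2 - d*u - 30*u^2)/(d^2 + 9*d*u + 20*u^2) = (d - 6*u)/(d + 4*u)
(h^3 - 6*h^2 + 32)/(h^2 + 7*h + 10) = (h^2 - 8*h + 16)/(h + 5)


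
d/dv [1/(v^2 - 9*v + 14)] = (9 - 2*v)/(v^2 - 9*v + 14)^2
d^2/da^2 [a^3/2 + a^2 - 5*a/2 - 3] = 3*a + 2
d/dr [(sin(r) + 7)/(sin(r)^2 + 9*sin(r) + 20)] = (-14*sin(r) + cos(r)^2 - 44)*cos(r)/(sin(r)^2 + 9*sin(r) + 20)^2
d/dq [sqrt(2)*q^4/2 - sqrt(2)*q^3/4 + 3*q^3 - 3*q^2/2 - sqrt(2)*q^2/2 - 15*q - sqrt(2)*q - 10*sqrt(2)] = 2*sqrt(2)*q^3 - 3*sqrt(2)*q^2/4 + 9*q^2 - 3*q - sqrt(2)*q - 15 - sqrt(2)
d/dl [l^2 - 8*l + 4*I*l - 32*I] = 2*l - 8 + 4*I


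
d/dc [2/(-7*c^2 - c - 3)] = 2*(14*c + 1)/(7*c^2 + c + 3)^2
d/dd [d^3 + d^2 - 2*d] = 3*d^2 + 2*d - 2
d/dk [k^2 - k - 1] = 2*k - 1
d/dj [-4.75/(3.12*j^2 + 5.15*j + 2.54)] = (29.64*j + 24.4625)/(3.12*j^2 + 5.15*j + 2.54)^2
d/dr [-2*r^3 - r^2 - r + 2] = -6*r^2 - 2*r - 1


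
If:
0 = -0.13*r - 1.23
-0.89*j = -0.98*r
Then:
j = -10.42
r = -9.46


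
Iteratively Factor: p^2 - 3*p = (p - 3)*(p)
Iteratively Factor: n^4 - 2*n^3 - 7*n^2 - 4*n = (n + 1)*(n^3 - 3*n^2 - 4*n) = (n - 4)*(n + 1)*(n^2 + n) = (n - 4)*(n + 1)^2*(n)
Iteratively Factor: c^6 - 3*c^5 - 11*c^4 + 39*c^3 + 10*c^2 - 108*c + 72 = (c - 3)*(c^5 - 11*c^3 + 6*c^2 + 28*c - 24) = (c - 3)*(c + 2)*(c^4 - 2*c^3 - 7*c^2 + 20*c - 12) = (c - 3)*(c - 2)*(c + 2)*(c^3 - 7*c + 6) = (c - 3)*(c - 2)^2*(c + 2)*(c^2 + 2*c - 3) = (c - 3)*(c - 2)^2*(c - 1)*(c + 2)*(c + 3)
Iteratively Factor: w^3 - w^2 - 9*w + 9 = (w + 3)*(w^2 - 4*w + 3) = (w - 3)*(w + 3)*(w - 1)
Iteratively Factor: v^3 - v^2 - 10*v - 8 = (v - 4)*(v^2 + 3*v + 2) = (v - 4)*(v + 2)*(v + 1)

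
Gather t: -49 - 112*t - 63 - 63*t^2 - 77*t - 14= -63*t^2 - 189*t - 126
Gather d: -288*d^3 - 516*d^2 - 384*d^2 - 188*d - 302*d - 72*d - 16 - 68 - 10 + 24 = -288*d^3 - 900*d^2 - 562*d - 70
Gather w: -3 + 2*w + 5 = 2*w + 2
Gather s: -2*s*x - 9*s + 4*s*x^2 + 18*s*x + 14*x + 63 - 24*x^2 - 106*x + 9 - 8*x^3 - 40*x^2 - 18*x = s*(4*x^2 + 16*x - 9) - 8*x^3 - 64*x^2 - 110*x + 72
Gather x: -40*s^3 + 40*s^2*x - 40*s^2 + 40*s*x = -40*s^3 - 40*s^2 + x*(40*s^2 + 40*s)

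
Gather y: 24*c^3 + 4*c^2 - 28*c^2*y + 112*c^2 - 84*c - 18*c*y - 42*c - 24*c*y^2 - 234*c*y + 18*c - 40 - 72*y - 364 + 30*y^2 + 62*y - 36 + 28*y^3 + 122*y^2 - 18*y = 24*c^3 + 116*c^2 - 108*c + 28*y^3 + y^2*(152 - 24*c) + y*(-28*c^2 - 252*c - 28) - 440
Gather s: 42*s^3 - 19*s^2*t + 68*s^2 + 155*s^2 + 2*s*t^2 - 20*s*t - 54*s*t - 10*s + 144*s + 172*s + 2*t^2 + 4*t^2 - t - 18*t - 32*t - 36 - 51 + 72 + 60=42*s^3 + s^2*(223 - 19*t) + s*(2*t^2 - 74*t + 306) + 6*t^2 - 51*t + 45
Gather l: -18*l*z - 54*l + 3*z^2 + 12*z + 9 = l*(-18*z - 54) + 3*z^2 + 12*z + 9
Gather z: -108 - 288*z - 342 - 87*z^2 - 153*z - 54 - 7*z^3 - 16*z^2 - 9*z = -7*z^3 - 103*z^2 - 450*z - 504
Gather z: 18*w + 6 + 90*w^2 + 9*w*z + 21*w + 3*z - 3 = 90*w^2 + 39*w + z*(9*w + 3) + 3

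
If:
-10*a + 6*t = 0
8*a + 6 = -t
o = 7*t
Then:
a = -18/29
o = -210/29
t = -30/29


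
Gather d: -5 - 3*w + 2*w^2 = 2*w^2 - 3*w - 5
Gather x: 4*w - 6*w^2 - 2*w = -6*w^2 + 2*w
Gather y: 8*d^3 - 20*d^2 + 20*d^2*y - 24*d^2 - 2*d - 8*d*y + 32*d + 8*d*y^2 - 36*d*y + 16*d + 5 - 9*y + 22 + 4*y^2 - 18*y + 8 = 8*d^3 - 44*d^2 + 46*d + y^2*(8*d + 4) + y*(20*d^2 - 44*d - 27) + 35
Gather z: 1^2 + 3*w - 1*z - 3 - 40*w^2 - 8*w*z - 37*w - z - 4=-40*w^2 - 34*w + z*(-8*w - 2) - 6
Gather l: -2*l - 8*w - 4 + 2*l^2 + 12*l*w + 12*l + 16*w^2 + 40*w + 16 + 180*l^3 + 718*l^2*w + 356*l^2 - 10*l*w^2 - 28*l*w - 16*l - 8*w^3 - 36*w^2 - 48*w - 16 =180*l^3 + l^2*(718*w + 358) + l*(-10*w^2 - 16*w - 6) - 8*w^3 - 20*w^2 - 16*w - 4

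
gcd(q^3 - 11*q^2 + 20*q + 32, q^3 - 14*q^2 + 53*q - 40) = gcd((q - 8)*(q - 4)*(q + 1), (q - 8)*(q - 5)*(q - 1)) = q - 8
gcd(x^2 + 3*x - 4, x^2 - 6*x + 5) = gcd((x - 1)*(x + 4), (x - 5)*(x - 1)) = x - 1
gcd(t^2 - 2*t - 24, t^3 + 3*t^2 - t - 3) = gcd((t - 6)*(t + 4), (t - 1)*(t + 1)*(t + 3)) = 1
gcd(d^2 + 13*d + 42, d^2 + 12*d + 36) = d + 6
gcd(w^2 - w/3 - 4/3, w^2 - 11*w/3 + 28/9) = w - 4/3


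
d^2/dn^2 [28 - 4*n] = 0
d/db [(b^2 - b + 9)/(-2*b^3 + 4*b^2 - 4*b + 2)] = (b^4 - 2*b^3 + 27*b^2 - 34*b + 17)/(2*(b^6 - 4*b^5 + 8*b^4 - 10*b^3 + 8*b^2 - 4*b + 1))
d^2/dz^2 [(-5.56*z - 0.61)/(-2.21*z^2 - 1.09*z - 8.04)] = ((4.42*z + 1.09)*(5.56*z + 0.61)*(8.84*z + 2.18) - (73.7256*z + 14.817)*(2.21*z^2 + 1.09*z + 8.04))/(2.21*z^2 + 1.09*z + 8.04)^3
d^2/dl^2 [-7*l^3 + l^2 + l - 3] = 2 - 42*l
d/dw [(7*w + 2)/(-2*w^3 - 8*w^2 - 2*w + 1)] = (28*w^3 + 68*w^2 + 32*w + 11)/(4*w^6 + 32*w^5 + 72*w^4 + 28*w^3 - 12*w^2 - 4*w + 1)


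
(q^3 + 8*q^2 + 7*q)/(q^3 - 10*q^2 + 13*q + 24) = q*(q + 7)/(q^2 - 11*q + 24)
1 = 1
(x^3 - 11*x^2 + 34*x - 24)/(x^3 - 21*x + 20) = (x - 6)/(x + 5)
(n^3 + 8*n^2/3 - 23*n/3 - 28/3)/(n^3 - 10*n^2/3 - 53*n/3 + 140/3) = (n + 1)/(n - 5)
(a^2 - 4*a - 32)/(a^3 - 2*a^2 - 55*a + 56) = (a + 4)/(a^2 + 6*a - 7)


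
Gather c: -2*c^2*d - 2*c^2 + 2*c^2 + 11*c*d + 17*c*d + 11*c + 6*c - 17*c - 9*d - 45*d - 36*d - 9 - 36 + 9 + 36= -2*c^2*d + 28*c*d - 90*d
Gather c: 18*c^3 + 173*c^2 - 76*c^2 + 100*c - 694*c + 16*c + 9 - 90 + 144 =18*c^3 + 97*c^2 - 578*c + 63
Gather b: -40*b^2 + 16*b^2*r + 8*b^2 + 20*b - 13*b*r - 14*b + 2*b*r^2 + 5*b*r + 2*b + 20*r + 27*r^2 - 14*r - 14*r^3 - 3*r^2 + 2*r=b^2*(16*r - 32) + b*(2*r^2 - 8*r + 8) - 14*r^3 + 24*r^2 + 8*r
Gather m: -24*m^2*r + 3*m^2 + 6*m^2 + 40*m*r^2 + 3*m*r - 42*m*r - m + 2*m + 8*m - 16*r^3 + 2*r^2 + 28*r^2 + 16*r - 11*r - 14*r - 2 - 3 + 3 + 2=m^2*(9 - 24*r) + m*(40*r^2 - 39*r + 9) - 16*r^3 + 30*r^2 - 9*r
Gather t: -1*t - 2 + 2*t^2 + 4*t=2*t^2 + 3*t - 2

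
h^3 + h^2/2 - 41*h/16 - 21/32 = (h - 3/2)*(h + 1/4)*(h + 7/4)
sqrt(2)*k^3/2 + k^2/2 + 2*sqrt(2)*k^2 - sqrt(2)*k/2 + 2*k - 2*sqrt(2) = (k + 4)*(k - sqrt(2)/2)*(sqrt(2)*k/2 + 1)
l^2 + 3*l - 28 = (l - 4)*(l + 7)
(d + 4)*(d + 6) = d^2 + 10*d + 24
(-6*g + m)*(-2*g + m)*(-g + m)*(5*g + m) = -60*g^4 + 88*g^3*m - 25*g^2*m^2 - 4*g*m^3 + m^4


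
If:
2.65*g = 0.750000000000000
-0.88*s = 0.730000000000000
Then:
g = 0.28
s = -0.83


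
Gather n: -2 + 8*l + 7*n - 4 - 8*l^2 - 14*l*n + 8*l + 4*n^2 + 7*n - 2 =-8*l^2 + 16*l + 4*n^2 + n*(14 - 14*l) - 8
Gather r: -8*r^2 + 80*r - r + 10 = -8*r^2 + 79*r + 10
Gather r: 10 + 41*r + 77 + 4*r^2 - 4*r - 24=4*r^2 + 37*r + 63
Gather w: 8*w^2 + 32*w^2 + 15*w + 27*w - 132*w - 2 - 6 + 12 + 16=40*w^2 - 90*w + 20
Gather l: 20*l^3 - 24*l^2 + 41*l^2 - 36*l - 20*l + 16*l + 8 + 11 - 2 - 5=20*l^3 + 17*l^2 - 40*l + 12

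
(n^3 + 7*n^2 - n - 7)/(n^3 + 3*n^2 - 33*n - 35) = (n - 1)/(n - 5)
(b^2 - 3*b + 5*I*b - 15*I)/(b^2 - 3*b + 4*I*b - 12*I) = (b + 5*I)/(b + 4*I)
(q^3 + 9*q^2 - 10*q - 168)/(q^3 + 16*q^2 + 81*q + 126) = (q - 4)/(q + 3)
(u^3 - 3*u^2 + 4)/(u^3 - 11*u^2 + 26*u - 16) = (u^2 - u - 2)/(u^2 - 9*u + 8)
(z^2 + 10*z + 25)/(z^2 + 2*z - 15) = (z + 5)/(z - 3)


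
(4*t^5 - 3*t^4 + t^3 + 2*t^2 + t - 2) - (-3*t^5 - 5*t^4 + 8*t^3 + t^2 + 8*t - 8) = 7*t^5 + 2*t^4 - 7*t^3 + t^2 - 7*t + 6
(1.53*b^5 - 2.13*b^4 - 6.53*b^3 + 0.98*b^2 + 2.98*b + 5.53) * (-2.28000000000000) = -3.4884*b^5 + 4.8564*b^4 + 14.8884*b^3 - 2.2344*b^2 - 6.7944*b - 12.6084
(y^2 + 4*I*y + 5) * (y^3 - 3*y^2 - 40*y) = y^5 - 3*y^4 + 4*I*y^4 - 35*y^3 - 12*I*y^3 - 15*y^2 - 160*I*y^2 - 200*y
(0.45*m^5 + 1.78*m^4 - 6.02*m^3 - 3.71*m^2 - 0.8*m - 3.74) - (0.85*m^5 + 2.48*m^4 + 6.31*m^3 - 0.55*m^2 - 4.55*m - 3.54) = -0.4*m^5 - 0.7*m^4 - 12.33*m^3 - 3.16*m^2 + 3.75*m - 0.2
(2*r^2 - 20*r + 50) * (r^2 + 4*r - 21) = 2*r^4 - 12*r^3 - 72*r^2 + 620*r - 1050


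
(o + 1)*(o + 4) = o^2 + 5*o + 4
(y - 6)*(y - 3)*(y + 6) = y^3 - 3*y^2 - 36*y + 108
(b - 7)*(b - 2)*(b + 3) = b^3 - 6*b^2 - 13*b + 42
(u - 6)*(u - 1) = u^2 - 7*u + 6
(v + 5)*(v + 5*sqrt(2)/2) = v^2 + 5*sqrt(2)*v/2 + 5*v + 25*sqrt(2)/2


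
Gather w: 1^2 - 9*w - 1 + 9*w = 0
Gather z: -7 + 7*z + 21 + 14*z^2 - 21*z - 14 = 14*z^2 - 14*z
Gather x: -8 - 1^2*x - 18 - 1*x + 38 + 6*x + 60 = 4*x + 72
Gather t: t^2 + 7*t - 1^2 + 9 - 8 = t^2 + 7*t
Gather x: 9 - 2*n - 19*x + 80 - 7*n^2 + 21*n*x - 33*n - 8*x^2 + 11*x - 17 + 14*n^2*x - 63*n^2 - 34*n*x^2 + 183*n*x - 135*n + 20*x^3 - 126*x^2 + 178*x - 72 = -70*n^2 - 170*n + 20*x^3 + x^2*(-34*n - 134) + x*(14*n^2 + 204*n + 170)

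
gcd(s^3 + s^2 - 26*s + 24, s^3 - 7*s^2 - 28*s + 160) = s - 4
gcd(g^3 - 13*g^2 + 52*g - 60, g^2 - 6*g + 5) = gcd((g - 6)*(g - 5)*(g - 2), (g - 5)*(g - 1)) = g - 5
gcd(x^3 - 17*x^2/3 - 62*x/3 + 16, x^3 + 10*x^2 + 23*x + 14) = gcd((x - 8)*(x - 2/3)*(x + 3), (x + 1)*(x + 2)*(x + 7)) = 1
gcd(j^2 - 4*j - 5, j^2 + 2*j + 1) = j + 1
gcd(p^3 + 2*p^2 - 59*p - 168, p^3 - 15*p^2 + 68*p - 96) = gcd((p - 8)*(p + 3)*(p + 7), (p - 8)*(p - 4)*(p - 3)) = p - 8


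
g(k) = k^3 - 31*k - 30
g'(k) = 3*k^2 - 31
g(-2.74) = 34.37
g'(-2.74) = -8.48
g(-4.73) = 10.81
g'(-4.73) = 36.12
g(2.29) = -88.98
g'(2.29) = -15.27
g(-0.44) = -16.45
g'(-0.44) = -30.42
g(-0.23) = -22.88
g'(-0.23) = -30.84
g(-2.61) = 33.13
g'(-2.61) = -10.56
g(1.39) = -70.40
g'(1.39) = -25.20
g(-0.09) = -27.21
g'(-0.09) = -30.98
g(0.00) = -30.00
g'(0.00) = -31.00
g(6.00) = 0.00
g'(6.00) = 77.00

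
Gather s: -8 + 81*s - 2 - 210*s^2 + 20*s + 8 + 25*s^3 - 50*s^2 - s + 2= 25*s^3 - 260*s^2 + 100*s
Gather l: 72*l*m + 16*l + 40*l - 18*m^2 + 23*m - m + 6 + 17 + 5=l*(72*m + 56) - 18*m^2 + 22*m + 28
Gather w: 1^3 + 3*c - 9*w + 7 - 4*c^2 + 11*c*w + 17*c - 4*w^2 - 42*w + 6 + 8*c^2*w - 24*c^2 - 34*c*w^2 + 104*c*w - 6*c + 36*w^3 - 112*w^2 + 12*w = -28*c^2 + 14*c + 36*w^3 + w^2*(-34*c - 116) + w*(8*c^2 + 115*c - 39) + 14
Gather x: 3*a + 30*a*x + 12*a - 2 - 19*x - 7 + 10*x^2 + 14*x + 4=15*a + 10*x^2 + x*(30*a - 5) - 5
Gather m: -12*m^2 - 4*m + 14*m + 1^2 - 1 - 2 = -12*m^2 + 10*m - 2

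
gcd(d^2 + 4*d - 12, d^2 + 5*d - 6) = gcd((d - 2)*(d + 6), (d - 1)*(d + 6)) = d + 6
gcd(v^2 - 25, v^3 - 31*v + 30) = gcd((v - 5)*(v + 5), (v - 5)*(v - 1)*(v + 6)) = v - 5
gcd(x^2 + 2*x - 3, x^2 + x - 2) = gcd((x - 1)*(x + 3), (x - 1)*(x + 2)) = x - 1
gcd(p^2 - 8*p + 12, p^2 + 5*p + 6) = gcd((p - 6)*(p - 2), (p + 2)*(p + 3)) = 1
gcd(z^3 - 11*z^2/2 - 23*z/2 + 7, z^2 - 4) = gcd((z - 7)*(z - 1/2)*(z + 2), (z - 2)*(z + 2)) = z + 2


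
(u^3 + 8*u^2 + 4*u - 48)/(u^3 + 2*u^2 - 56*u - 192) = (u - 2)/(u - 8)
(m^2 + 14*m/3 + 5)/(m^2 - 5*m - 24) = (m + 5/3)/(m - 8)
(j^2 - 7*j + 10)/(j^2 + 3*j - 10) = (j - 5)/(j + 5)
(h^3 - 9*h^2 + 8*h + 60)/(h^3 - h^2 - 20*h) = (h^2 - 4*h - 12)/(h*(h + 4))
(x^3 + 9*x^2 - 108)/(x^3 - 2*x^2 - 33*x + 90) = (x + 6)/(x - 5)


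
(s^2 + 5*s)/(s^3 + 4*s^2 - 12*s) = (s + 5)/(s^2 + 4*s - 12)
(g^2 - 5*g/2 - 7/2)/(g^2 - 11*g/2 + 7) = (g + 1)/(g - 2)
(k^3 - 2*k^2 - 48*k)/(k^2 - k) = (k^2 - 2*k - 48)/(k - 1)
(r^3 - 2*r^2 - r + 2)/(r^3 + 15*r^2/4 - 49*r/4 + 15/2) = 4*(r^2 - r - 2)/(4*r^2 + 19*r - 30)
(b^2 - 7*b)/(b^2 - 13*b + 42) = b/(b - 6)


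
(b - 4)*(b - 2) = b^2 - 6*b + 8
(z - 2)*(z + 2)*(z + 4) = z^3 + 4*z^2 - 4*z - 16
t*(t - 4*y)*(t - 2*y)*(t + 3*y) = t^4 - 3*t^3*y - 10*t^2*y^2 + 24*t*y^3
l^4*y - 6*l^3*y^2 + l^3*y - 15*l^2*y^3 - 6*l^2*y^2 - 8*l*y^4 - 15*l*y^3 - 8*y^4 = (l - 8*y)*(l + y)^2*(l*y + y)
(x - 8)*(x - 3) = x^2 - 11*x + 24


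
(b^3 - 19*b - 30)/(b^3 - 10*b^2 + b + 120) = (b + 2)/(b - 8)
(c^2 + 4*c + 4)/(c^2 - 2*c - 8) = (c + 2)/(c - 4)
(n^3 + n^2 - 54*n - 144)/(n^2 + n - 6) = (n^2 - 2*n - 48)/(n - 2)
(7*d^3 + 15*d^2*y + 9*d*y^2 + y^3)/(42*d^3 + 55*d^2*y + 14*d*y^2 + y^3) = (d + y)/(6*d + y)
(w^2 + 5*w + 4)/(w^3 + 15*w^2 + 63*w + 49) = (w + 4)/(w^2 + 14*w + 49)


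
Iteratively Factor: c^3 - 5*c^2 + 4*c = (c - 1)*(c^2 - 4*c) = (c - 4)*(c - 1)*(c)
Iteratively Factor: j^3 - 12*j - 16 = (j + 2)*(j^2 - 2*j - 8) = (j - 4)*(j + 2)*(j + 2)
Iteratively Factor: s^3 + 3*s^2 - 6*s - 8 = (s - 2)*(s^2 + 5*s + 4) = (s - 2)*(s + 1)*(s + 4)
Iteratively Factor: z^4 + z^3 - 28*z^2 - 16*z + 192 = (z - 4)*(z^3 + 5*z^2 - 8*z - 48) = (z - 4)*(z - 3)*(z^2 + 8*z + 16) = (z - 4)*(z - 3)*(z + 4)*(z + 4)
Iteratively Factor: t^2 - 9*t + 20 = (t - 5)*(t - 4)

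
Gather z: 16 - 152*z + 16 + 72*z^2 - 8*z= 72*z^2 - 160*z + 32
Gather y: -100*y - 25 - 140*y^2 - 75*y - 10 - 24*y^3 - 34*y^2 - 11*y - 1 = -24*y^3 - 174*y^2 - 186*y - 36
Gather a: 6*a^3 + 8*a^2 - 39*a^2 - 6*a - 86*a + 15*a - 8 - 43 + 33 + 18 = 6*a^3 - 31*a^2 - 77*a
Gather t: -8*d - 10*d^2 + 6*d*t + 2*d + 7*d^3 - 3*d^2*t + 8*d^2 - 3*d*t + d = 7*d^3 - 2*d^2 - 5*d + t*(-3*d^2 + 3*d)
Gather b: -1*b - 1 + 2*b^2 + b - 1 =2*b^2 - 2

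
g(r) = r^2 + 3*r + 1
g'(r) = 2*r + 3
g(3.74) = 26.21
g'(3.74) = 10.48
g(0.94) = 4.70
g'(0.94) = 4.88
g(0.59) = 3.12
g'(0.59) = 4.18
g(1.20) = 6.04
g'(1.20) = 5.40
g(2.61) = 15.64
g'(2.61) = 8.22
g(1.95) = 10.65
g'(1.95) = 6.90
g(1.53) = 7.93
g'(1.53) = 6.06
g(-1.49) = -1.25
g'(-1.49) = 0.02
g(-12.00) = 109.00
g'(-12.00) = -21.00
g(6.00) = 55.00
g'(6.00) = 15.00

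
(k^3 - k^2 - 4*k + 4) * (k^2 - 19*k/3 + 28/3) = k^5 - 22*k^4/3 + 35*k^3/3 + 20*k^2 - 188*k/3 + 112/3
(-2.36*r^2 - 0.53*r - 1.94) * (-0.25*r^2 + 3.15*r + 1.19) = 0.59*r^4 - 7.3015*r^3 - 3.9929*r^2 - 6.7417*r - 2.3086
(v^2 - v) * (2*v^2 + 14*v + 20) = 2*v^4 + 12*v^3 + 6*v^2 - 20*v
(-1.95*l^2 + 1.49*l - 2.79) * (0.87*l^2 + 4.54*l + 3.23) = -1.6965*l^4 - 7.5567*l^3 - 1.9612*l^2 - 7.8539*l - 9.0117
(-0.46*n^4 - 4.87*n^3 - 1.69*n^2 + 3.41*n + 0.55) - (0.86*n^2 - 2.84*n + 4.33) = -0.46*n^4 - 4.87*n^3 - 2.55*n^2 + 6.25*n - 3.78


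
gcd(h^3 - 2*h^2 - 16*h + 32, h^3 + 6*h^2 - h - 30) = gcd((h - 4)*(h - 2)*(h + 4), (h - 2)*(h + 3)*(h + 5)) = h - 2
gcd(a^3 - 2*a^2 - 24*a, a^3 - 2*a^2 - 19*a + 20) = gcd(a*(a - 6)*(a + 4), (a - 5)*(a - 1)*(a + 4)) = a + 4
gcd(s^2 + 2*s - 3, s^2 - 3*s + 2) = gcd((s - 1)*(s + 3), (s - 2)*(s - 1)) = s - 1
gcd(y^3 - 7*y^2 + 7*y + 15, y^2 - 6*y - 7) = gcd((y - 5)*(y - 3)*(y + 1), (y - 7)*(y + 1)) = y + 1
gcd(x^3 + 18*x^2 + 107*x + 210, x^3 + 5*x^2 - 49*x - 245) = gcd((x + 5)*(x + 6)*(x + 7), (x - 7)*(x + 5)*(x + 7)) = x^2 + 12*x + 35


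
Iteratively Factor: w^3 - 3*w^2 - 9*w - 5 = (w + 1)*(w^2 - 4*w - 5) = (w - 5)*(w + 1)*(w + 1)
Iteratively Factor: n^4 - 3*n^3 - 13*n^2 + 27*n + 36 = (n + 1)*(n^3 - 4*n^2 - 9*n + 36) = (n - 3)*(n + 1)*(n^2 - n - 12) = (n - 3)*(n + 1)*(n + 3)*(n - 4)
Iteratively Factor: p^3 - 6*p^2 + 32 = (p - 4)*(p^2 - 2*p - 8) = (p - 4)^2*(p + 2)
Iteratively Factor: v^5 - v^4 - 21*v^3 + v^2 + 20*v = (v - 1)*(v^4 - 21*v^2 - 20*v) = (v - 5)*(v - 1)*(v^3 + 5*v^2 + 4*v) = (v - 5)*(v - 1)*(v + 4)*(v^2 + v) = v*(v - 5)*(v - 1)*(v + 4)*(v + 1)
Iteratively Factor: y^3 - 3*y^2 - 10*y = (y)*(y^2 - 3*y - 10) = y*(y + 2)*(y - 5)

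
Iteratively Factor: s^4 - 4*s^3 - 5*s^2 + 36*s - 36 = (s - 2)*(s^3 - 2*s^2 - 9*s + 18) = (s - 3)*(s - 2)*(s^2 + s - 6) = (s - 3)*(s - 2)*(s + 3)*(s - 2)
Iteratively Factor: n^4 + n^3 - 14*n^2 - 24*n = (n + 2)*(n^3 - n^2 - 12*n) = n*(n + 2)*(n^2 - n - 12) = n*(n - 4)*(n + 2)*(n + 3)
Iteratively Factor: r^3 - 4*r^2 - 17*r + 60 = (r - 3)*(r^2 - r - 20) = (r - 5)*(r - 3)*(r + 4)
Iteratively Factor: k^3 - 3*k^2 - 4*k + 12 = (k + 2)*(k^2 - 5*k + 6) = (k - 2)*(k + 2)*(k - 3)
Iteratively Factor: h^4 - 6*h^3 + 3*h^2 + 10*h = (h + 1)*(h^3 - 7*h^2 + 10*h) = h*(h + 1)*(h^2 - 7*h + 10) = h*(h - 5)*(h + 1)*(h - 2)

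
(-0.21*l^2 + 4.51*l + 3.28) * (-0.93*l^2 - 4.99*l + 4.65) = 0.1953*l^4 - 3.1464*l^3 - 26.5318*l^2 + 4.6043*l + 15.252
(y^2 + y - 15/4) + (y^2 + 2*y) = 2*y^2 + 3*y - 15/4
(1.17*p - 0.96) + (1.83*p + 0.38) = 3.0*p - 0.58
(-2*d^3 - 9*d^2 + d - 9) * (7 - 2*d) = 4*d^4 + 4*d^3 - 65*d^2 + 25*d - 63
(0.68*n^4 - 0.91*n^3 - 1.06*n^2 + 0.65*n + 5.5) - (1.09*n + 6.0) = 0.68*n^4 - 0.91*n^3 - 1.06*n^2 - 0.44*n - 0.5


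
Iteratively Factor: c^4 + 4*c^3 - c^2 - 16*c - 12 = (c + 1)*(c^3 + 3*c^2 - 4*c - 12) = (c + 1)*(c + 2)*(c^2 + c - 6) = (c + 1)*(c + 2)*(c + 3)*(c - 2)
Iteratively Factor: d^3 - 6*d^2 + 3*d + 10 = (d + 1)*(d^2 - 7*d + 10) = (d - 2)*(d + 1)*(d - 5)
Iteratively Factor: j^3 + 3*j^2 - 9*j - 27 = (j + 3)*(j^2 - 9) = (j + 3)^2*(j - 3)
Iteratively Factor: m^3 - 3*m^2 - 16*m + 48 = (m + 4)*(m^2 - 7*m + 12) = (m - 3)*(m + 4)*(m - 4)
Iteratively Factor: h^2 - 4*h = (h)*(h - 4)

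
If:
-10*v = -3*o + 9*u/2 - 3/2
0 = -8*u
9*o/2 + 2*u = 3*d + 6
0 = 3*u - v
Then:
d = -11/4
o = -1/2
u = 0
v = 0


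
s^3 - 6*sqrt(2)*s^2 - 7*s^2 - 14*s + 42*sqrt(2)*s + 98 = (s - 7)*(s - 7*sqrt(2))*(s + sqrt(2))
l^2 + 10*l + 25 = (l + 5)^2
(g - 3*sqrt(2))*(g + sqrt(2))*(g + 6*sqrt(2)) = g^3 + 4*sqrt(2)*g^2 - 30*g - 36*sqrt(2)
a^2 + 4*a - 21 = (a - 3)*(a + 7)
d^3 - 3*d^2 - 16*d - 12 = (d - 6)*(d + 1)*(d + 2)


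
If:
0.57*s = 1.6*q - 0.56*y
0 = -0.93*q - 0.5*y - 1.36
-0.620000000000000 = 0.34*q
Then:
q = -1.82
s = -5.78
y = 0.67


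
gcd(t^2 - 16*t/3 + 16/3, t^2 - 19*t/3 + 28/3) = t - 4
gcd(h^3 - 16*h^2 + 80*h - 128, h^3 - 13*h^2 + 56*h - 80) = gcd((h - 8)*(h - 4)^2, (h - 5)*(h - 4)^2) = h^2 - 8*h + 16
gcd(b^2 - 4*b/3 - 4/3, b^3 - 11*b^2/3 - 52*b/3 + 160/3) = 1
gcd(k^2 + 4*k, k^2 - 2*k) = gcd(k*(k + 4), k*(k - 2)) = k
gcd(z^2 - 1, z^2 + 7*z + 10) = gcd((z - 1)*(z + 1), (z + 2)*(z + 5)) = 1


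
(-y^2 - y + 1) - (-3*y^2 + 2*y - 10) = 2*y^2 - 3*y + 11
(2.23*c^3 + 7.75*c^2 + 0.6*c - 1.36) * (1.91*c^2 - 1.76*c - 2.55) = 4.2593*c^5 + 10.8777*c^4 - 18.1805*c^3 - 23.4161*c^2 + 0.8636*c + 3.468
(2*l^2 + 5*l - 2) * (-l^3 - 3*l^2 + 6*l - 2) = -2*l^5 - 11*l^4 - l^3 + 32*l^2 - 22*l + 4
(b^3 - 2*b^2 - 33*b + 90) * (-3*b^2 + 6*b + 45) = -3*b^5 + 12*b^4 + 132*b^3 - 558*b^2 - 945*b + 4050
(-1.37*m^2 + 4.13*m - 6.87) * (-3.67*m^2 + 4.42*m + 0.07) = 5.0279*m^4 - 21.2125*m^3 + 43.3716*m^2 - 30.0763*m - 0.4809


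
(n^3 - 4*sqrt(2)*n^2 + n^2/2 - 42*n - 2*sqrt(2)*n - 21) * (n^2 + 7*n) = n^5 - 4*sqrt(2)*n^4 + 15*n^4/2 - 30*sqrt(2)*n^3 - 77*n^3/2 - 315*n^2 - 14*sqrt(2)*n^2 - 147*n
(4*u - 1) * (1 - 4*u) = -16*u^2 + 8*u - 1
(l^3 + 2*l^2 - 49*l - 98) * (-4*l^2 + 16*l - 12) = -4*l^5 + 8*l^4 + 216*l^3 - 416*l^2 - 980*l + 1176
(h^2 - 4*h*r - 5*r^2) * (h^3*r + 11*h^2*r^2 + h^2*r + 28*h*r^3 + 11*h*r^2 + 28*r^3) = h^5*r + 7*h^4*r^2 + h^4*r - 21*h^3*r^3 + 7*h^3*r^2 - 167*h^2*r^4 - 21*h^2*r^3 - 140*h*r^5 - 167*h*r^4 - 140*r^5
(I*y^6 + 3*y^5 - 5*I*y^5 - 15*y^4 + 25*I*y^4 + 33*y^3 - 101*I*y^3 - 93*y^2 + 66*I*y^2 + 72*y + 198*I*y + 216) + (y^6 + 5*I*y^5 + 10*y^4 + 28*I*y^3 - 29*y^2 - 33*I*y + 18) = y^6 + I*y^6 + 3*y^5 - 5*y^4 + 25*I*y^4 + 33*y^3 - 73*I*y^3 - 122*y^2 + 66*I*y^2 + 72*y + 165*I*y + 234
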